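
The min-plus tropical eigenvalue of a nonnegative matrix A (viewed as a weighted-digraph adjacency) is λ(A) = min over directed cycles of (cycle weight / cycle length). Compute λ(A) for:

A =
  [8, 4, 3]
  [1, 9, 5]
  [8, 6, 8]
λ(A) = 5/2

Enumerate directed cycles and compute their means (weight / length). Sample:
  cycle 0 → 0: weight = 8, length = 1, mean = 8/1 ≈ 8.000
  cycle 1 → 1: weight = 9, length = 1, mean = 9/1 ≈ 9.000
  cycle 2 → 2: weight = 8, length = 1, mean = 8/1 ≈ 8.000
  cycle 0 → 1 → 0: weight = 5, length = 2, mean = 5/2 ≈ 2.500
  cycle 0 → 2 → 0: weight = 11, length = 2, mean = 11/2 ≈ 5.500
  cycle 1 → 0 → 1: weight = 5, length = 2, mean = 5/2 ≈ 2.500
Minimum mean = 2.500, attained e.g. along the cycle 0 → 1 → 0 with weight 5 and length 2. So λ(A) = 5/2 = 5/2.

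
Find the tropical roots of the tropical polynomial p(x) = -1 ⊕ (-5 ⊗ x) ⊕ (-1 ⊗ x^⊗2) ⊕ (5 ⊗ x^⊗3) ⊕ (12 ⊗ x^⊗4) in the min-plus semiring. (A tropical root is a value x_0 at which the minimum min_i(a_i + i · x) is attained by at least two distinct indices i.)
Roots: {-7, -6, -4, 4}

Each tropical root is a break point of the lower envelope of the lines y = a_i + i · x (there are 5 lines, with slopes 0, 1, ..., 4). Only the lines that attain the minimum somewhere contribute to roots; other lines are dominated. Here the surviving (envelope) indices are i = 4, i = 3, i = 2, i = 1, i = 0.
Intersections between consecutive envelope lines give the roots: for adjacent envelope indices i < j the intersection is x = (a_i − a_j) / (j − i). Reading off the sorted break points: {-7, -6, -4, 4}.
Verification: at each break x_0, at least two indices attain the minimum of min_i(a_i + i · x_0).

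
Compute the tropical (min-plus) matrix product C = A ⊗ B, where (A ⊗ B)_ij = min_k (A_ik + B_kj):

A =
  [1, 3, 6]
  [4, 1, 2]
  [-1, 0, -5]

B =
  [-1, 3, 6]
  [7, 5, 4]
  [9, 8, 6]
A ⊗ B =
  [0, 4, 7]
  [3, 6, 5]
  [-2, 2, 1]

Apply the min-plus product entry-by-entry:
  C[0][0] = min over k of (A[0][0] + B[0][0] = 1 + -1 = 0, A[0][1] + B[1][0] = 3 + 7 = 10, A[0][2] + B[2][0] = 6 + 9 = 15) = 0 (attained at k = 0)
  C[0][1] = min over k of (A[0][0] + B[0][1] = 1 + 3 = 4, A[0][1] + B[1][1] = 3 + 5 = 8, A[0][2] + B[2][1] = 6 + 8 = 14) = 4 (attained at k = 0)
  C[0][2] = min over k of (A[0][0] + B[0][2] = 1 + 6 = 7, A[0][1] + B[1][2] = 3 + 4 = 7, A[0][2] + B[2][2] = 6 + 6 = 12) = 7 (attained at k = 0)
  C[1][0] = min over k of (A[1][0] + B[0][0] = 4 + -1 = 3, A[1][1] + B[1][0] = 1 + 7 = 8, A[1][2] + B[2][0] = 2 + 9 = 11) = 3 (attained at k = 0)
  C[1][1] = min over k of (A[1][0] + B[0][1] = 4 + 3 = 7, A[1][1] + B[1][1] = 1 + 5 = 6, A[1][2] + B[2][1] = 2 + 8 = 10) = 6 (attained at k = 1)
  C[1][2] = min over k of (A[1][0] + B[0][2] = 4 + 6 = 10, A[1][1] + B[1][2] = 1 + 4 = 5, A[1][2] + B[2][2] = 2 + 6 = 8) = 5 (attained at k = 1)
  C[2][0] = min over k of (A[2][0] + B[0][0] = -1 + -1 = -2, A[2][1] + B[1][0] = 0 + 7 = 7, A[2][2] + B[2][0] = -5 + 9 = 4) = -2 (attained at k = 0)
  C[2][1] = min over k of (A[2][0] + B[0][1] = -1 + 3 = 2, A[2][1] + B[1][1] = 0 + 5 = 5, A[2][2] + B[2][1] = -5 + 8 = 3) = 2 (attained at k = 0)
  C[2][2] = min over k of (A[2][0] + B[0][2] = -1 + 6 = 5, A[2][1] + B[1][2] = 0 + 4 = 4, A[2][2] + B[2][2] = -5 + 6 = 1) = 1 (attained at k = 2)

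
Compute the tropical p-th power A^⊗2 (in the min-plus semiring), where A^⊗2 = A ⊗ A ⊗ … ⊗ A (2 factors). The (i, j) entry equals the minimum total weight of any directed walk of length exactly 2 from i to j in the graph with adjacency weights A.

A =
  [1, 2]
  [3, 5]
A^⊗2 =
  [2, 3]
  [4, 5]

Each entry (A^⊗2)_ij equals the minimum over all length-2 walks i = v_0 → v_1 → … → v_2 = j of Σ_t A[v_t][v_{t+1}]. For example, for (i, j) = (0, 1) we minimise over 2 possible intermediate vertex sequences; the minimum is 3, attained along the walk 0 → 0 → 1.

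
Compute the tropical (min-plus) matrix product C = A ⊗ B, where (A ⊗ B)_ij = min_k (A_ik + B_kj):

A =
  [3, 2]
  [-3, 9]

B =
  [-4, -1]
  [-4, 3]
A ⊗ B =
  [-2, 2]
  [-7, -4]

Apply the min-plus product entry-by-entry:
  C[0][0] = min over k of (A[0][0] + B[0][0] = 3 + -4 = -1, A[0][1] + B[1][0] = 2 + -4 = -2) = -2 (attained at k = 1)
  C[0][1] = min over k of (A[0][0] + B[0][1] = 3 + -1 = 2, A[0][1] + B[1][1] = 2 + 3 = 5) = 2 (attained at k = 0)
  C[1][0] = min over k of (A[1][0] + B[0][0] = -3 + -4 = -7, A[1][1] + B[1][0] = 9 + -4 = 5) = -7 (attained at k = 0)
  C[1][1] = min over k of (A[1][0] + B[0][1] = -3 + -1 = -4, A[1][1] + B[1][1] = 9 + 3 = 12) = -4 (attained at k = 0)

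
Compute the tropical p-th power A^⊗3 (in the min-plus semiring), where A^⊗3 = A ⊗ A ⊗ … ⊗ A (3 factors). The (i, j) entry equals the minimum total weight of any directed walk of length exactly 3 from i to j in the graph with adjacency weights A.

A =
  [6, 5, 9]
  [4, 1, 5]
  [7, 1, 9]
A^⊗3 =
  [10, 7, 11]
  [6, 3, 7]
  [6, 3, 7]

Each entry (A^⊗3)_ij equals the minimum over all length-3 walks i = v_0 → v_1 → … → v_3 = j of Σ_t A[v_t][v_{t+1}]. For example, for (i, j) = (0, 2) we minimise over 9 possible intermediate vertex sequences; the minimum is 11, attained along the walk 0 → 1 → 1 → 2.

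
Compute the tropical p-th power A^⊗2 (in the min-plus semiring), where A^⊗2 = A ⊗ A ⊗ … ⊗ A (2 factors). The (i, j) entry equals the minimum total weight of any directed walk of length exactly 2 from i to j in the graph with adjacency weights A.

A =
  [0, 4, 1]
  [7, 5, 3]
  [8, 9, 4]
A^⊗2 =
  [0, 4, 1]
  [7, 10, 7]
  [8, 12, 8]

Each entry (A^⊗2)_ij equals the minimum over all length-2 walks i = v_0 → v_1 → … → v_2 = j of Σ_t A[v_t][v_{t+1}]. For example, for (i, j) = (0, 2) we minimise over 3 possible intermediate vertex sequences; the minimum is 1, attained along the walk 0 → 0 → 2.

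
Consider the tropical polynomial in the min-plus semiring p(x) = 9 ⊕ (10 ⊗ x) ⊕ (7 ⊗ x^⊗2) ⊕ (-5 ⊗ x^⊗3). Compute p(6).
p(6) = 9

A tropical monomial a ⊗ x^⊗i evaluates to a + i · x. Evaluating each term at x = 6:
  Term 0 contributes 9 + 0 · 6 = 9
  Term 1 contributes 10 + 1 · 6 = 16
  Term 2 contributes 7 + 2 · 6 = 19
  Term 3 contributes -5 + 3 · 6 = 13
p(6) = ⊕ of these = min[9, 16, 19, 13] = 9.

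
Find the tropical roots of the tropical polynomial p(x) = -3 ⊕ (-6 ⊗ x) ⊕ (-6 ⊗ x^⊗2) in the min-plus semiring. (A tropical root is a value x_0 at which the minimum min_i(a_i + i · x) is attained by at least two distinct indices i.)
Roots: {0, 3}

Each tropical root is a break point of the lower envelope of the lines y = a_i + i · x (there are 3 lines, with slopes 0, 1, ..., 2). Only the lines that attain the minimum somewhere contribute to roots; other lines are dominated. Here the surviving (envelope) indices are i = 2, i = 1, i = 0.
Intersections between consecutive envelope lines give the roots: for adjacent envelope indices i < j the intersection is x = (a_i − a_j) / (j − i). Reading off the sorted break points: {0, 3}.
Verification: at each break x_0, at least two indices attain the minimum of min_i(a_i + i · x_0).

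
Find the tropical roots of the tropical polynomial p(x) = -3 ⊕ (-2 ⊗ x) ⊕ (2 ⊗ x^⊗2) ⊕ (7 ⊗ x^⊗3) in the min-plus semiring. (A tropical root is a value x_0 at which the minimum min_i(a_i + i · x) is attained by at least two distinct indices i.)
Roots: {-5, -4, -1}

Each tropical root is a break point of the lower envelope of the lines y = a_i + i · x (there are 4 lines, with slopes 0, 1, ..., 3). Only the lines that attain the minimum somewhere contribute to roots; other lines are dominated. Here the surviving (envelope) indices are i = 3, i = 2, i = 1, i = 0.
Intersections between consecutive envelope lines give the roots: for adjacent envelope indices i < j the intersection is x = (a_i − a_j) / (j − i). Reading off the sorted break points: {-5, -4, -1}.
Verification: at each break x_0, at least two indices attain the minimum of min_i(a_i + i · x_0).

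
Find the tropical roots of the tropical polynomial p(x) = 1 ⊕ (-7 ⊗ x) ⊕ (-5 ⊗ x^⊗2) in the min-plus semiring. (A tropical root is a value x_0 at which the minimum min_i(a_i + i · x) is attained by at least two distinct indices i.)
Roots: {-2, 8}

Each tropical root is a break point of the lower envelope of the lines y = a_i + i · x (there are 3 lines, with slopes 0, 1, ..., 2). Only the lines that attain the minimum somewhere contribute to roots; other lines are dominated. Here the surviving (envelope) indices are i = 2, i = 1, i = 0.
Intersections between consecutive envelope lines give the roots: for adjacent envelope indices i < j the intersection is x = (a_i − a_j) / (j − i). Reading off the sorted break points: {-2, 8}.
Verification: at each break x_0, at least two indices attain the minimum of min_i(a_i + i · x_0).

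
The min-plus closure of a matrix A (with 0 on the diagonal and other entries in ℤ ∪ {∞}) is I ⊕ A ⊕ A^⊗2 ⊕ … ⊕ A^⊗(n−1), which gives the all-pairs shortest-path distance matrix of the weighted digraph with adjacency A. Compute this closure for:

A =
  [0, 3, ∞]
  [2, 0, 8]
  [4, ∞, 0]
Closure =
  [0, 3, 11]
  [2, 0, 8]
  [4, 7, 0]

This is the Floyd-Warshall all-pairs shortest-path computation. For each intermediate vertex k = 0, 1, …, 2, update dist[i][j] ← min(dist[i][j], dist[i][k] + dist[k][j]). The final matrix gives, for each (i, j), the minimum total weight of any directed path from i to j (possibly empty when i = j).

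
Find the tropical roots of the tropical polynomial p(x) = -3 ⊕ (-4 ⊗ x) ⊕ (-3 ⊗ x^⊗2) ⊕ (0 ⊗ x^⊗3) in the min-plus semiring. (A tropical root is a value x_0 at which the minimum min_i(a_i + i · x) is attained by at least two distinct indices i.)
Roots: {-3, -1, 1}

Each tropical root is a break point of the lower envelope of the lines y = a_i + i · x (there are 4 lines, with slopes 0, 1, ..., 3). Only the lines that attain the minimum somewhere contribute to roots; other lines are dominated. Here the surviving (envelope) indices are i = 3, i = 2, i = 1, i = 0.
Intersections between consecutive envelope lines give the roots: for adjacent envelope indices i < j the intersection is x = (a_i − a_j) / (j − i). Reading off the sorted break points: {-3, -1, 1}.
Verification: at each break x_0, at least two indices attain the minimum of min_i(a_i + i · x_0).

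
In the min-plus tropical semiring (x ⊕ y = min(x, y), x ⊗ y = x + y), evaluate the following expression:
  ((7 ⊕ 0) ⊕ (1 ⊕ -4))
((7 ⊕ 0) ⊕ (1 ⊕ -4)) = -4

Expand innermost to outermost. Recall ⊕ takes the minimum of its arguments and ⊗ takes their sum. Working out the expression ((7 ⊕ 0) ⊕ (1 ⊕ -4)) gives -4.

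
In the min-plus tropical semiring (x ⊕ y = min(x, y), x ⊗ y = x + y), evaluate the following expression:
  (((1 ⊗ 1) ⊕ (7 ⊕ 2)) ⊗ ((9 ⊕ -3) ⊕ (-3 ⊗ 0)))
(((1 ⊗ 1) ⊕ (7 ⊕ 2)) ⊗ ((9 ⊕ -3) ⊕ (-3 ⊗ 0))) = -1

Expand innermost to outermost. Recall ⊕ takes the minimum of its arguments and ⊗ takes their sum. Working out the expression (((1 ⊗ 1) ⊕ (7 ⊕ 2)) ⊗ ((9 ⊕ -3) ⊕ (-3 ⊗ 0))) gives -1.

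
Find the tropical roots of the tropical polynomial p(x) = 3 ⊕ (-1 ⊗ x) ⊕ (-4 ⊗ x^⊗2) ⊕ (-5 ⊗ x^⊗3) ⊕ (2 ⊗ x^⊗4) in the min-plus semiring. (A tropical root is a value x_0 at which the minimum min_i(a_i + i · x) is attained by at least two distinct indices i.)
Roots: {-7, 1, 3, 4}

Each tropical root is a break point of the lower envelope of the lines y = a_i + i · x (there are 5 lines, with slopes 0, 1, ..., 4). Only the lines that attain the minimum somewhere contribute to roots; other lines are dominated. Here the surviving (envelope) indices are i = 4, i = 3, i = 2, i = 1, i = 0.
Intersections between consecutive envelope lines give the roots: for adjacent envelope indices i < j the intersection is x = (a_i − a_j) / (j − i). Reading off the sorted break points: {-7, 1, 3, 4}.
Verification: at each break x_0, at least two indices attain the minimum of min_i(a_i + i · x_0).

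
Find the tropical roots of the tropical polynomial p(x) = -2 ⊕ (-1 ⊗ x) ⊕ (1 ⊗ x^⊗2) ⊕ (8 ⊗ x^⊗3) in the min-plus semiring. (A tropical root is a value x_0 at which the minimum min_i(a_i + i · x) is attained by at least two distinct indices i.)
Roots: {-7, -2, -1}

Each tropical root is a break point of the lower envelope of the lines y = a_i + i · x (there are 4 lines, with slopes 0, 1, ..., 3). Only the lines that attain the minimum somewhere contribute to roots; other lines are dominated. Here the surviving (envelope) indices are i = 3, i = 2, i = 1, i = 0.
Intersections between consecutive envelope lines give the roots: for adjacent envelope indices i < j the intersection is x = (a_i − a_j) / (j − i). Reading off the sorted break points: {-7, -2, -1}.
Verification: at each break x_0, at least two indices attain the minimum of min_i(a_i + i · x_0).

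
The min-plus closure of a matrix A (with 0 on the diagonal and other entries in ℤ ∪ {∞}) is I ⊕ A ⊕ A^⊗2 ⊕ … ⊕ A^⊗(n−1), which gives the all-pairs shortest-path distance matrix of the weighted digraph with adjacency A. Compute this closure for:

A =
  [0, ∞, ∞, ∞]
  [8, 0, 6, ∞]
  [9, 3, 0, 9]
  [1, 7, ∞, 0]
Closure =
  [0, ∞, ∞, ∞]
  [8, 0, 6, 15]
  [9, 3, 0, 9]
  [1, 7, 13, 0]

This is the Floyd-Warshall all-pairs shortest-path computation. For each intermediate vertex k = 0, 1, …, 3, update dist[i][j] ← min(dist[i][j], dist[i][k] + dist[k][j]). The final matrix gives, for each (i, j), the minimum total weight of any directed path from i to j (possibly empty when i = j).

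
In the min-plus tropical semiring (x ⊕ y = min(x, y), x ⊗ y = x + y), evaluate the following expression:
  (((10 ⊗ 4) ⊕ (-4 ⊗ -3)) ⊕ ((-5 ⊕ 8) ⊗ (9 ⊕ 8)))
(((10 ⊗ 4) ⊕ (-4 ⊗ -3)) ⊕ ((-5 ⊕ 8) ⊗ (9 ⊕ 8))) = -7

Expand innermost to outermost. Recall ⊕ takes the minimum of its arguments and ⊗ takes their sum. Working out the expression (((10 ⊗ 4) ⊕ (-4 ⊗ -3)) ⊕ ((-5 ⊕ 8) ⊗ (9 ⊕ 8))) gives -7.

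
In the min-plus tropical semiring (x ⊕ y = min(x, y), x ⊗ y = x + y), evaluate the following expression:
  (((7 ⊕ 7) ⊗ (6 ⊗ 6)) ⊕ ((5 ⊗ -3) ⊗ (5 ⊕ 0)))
(((7 ⊕ 7) ⊗ (6 ⊗ 6)) ⊕ ((5 ⊗ -3) ⊗ (5 ⊕ 0))) = 2

Expand innermost to outermost. Recall ⊕ takes the minimum of its arguments and ⊗ takes their sum. Working out the expression (((7 ⊕ 7) ⊗ (6 ⊗ 6)) ⊕ ((5 ⊗ -3) ⊗ (5 ⊕ 0))) gives 2.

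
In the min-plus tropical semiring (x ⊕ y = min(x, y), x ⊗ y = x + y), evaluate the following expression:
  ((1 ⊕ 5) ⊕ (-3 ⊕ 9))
((1 ⊕ 5) ⊕ (-3 ⊕ 9)) = -3

Expand innermost to outermost. Recall ⊕ takes the minimum of its arguments and ⊗ takes their sum. Working out the expression ((1 ⊕ 5) ⊕ (-3 ⊕ 9)) gives -3.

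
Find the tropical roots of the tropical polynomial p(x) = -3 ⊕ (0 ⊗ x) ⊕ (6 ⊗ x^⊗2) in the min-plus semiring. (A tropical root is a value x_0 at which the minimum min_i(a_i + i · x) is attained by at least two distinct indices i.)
Roots: {-6, -3}

Each tropical root is a break point of the lower envelope of the lines y = a_i + i · x (there are 3 lines, with slopes 0, 1, ..., 2). Only the lines that attain the minimum somewhere contribute to roots; other lines are dominated. Here the surviving (envelope) indices are i = 2, i = 1, i = 0.
Intersections between consecutive envelope lines give the roots: for adjacent envelope indices i < j the intersection is x = (a_i − a_j) / (j − i). Reading off the sorted break points: {-6, -3}.
Verification: at each break x_0, at least two indices attain the minimum of min_i(a_i + i · x_0).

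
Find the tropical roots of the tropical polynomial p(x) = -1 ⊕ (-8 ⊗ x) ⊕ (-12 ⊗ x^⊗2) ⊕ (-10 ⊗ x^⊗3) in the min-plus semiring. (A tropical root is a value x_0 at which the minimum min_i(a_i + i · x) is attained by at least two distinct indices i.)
Roots: {-2, 4, 7}

Each tropical root is a break point of the lower envelope of the lines y = a_i + i · x (there are 4 lines, with slopes 0, 1, ..., 3). Only the lines that attain the minimum somewhere contribute to roots; other lines are dominated. Here the surviving (envelope) indices are i = 3, i = 2, i = 1, i = 0.
Intersections between consecutive envelope lines give the roots: for adjacent envelope indices i < j the intersection is x = (a_i − a_j) / (j − i). Reading off the sorted break points: {-2, 4, 7}.
Verification: at each break x_0, at least two indices attain the minimum of min_i(a_i + i · x_0).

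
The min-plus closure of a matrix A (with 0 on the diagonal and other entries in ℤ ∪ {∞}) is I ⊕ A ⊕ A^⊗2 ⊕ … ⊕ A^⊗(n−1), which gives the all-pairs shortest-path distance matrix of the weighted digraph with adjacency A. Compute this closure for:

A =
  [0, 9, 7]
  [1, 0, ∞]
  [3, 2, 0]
Closure =
  [0, 9, 7]
  [1, 0, 8]
  [3, 2, 0]

This is the Floyd-Warshall all-pairs shortest-path computation. For each intermediate vertex k = 0, 1, …, 2, update dist[i][j] ← min(dist[i][j], dist[i][k] + dist[k][j]). The final matrix gives, for each (i, j), the minimum total weight of any directed path from i to j (possibly empty when i = j).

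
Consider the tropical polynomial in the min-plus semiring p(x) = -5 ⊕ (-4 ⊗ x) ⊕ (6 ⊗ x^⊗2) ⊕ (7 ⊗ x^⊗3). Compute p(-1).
p(-1) = -5

A tropical monomial a ⊗ x^⊗i evaluates to a + i · x. Evaluating each term at x = -1:
  Term 0 contributes -5 + 0 · -1 = -5
  Term 1 contributes -4 + 1 · -1 = -5
  Term 2 contributes 6 + 2 · -1 = 4
  Term 3 contributes 7 + 3 · -1 = 4
p(-1) = ⊕ of these = min[-5, -5, 4, 4] = -5.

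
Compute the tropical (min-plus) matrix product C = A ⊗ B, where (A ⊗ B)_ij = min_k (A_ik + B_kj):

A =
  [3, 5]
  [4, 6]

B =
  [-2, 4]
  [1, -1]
A ⊗ B =
  [1, 4]
  [2, 5]

Apply the min-plus product entry-by-entry:
  C[0][0] = min over k of (A[0][0] + B[0][0] = 3 + -2 = 1, A[0][1] + B[1][0] = 5 + 1 = 6) = 1 (attained at k = 0)
  C[0][1] = min over k of (A[0][0] + B[0][1] = 3 + 4 = 7, A[0][1] + B[1][1] = 5 + -1 = 4) = 4 (attained at k = 1)
  C[1][0] = min over k of (A[1][0] + B[0][0] = 4 + -2 = 2, A[1][1] + B[1][0] = 6 + 1 = 7) = 2 (attained at k = 0)
  C[1][1] = min over k of (A[1][0] + B[0][1] = 4 + 4 = 8, A[1][1] + B[1][1] = 6 + -1 = 5) = 5 (attained at k = 1)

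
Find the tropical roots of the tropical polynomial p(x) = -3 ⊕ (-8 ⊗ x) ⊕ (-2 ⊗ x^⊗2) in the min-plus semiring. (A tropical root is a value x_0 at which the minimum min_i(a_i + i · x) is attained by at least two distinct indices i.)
Roots: {-6, 5}

Each tropical root is a break point of the lower envelope of the lines y = a_i + i · x (there are 3 lines, with slopes 0, 1, ..., 2). Only the lines that attain the minimum somewhere contribute to roots; other lines are dominated. Here the surviving (envelope) indices are i = 2, i = 1, i = 0.
Intersections between consecutive envelope lines give the roots: for adjacent envelope indices i < j the intersection is x = (a_i − a_j) / (j − i). Reading off the sorted break points: {-6, 5}.
Verification: at each break x_0, at least two indices attain the minimum of min_i(a_i + i · x_0).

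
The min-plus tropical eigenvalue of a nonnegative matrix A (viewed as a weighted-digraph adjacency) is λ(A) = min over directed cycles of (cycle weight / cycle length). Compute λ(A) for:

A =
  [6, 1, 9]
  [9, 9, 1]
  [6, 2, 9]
λ(A) = 3/2

Enumerate directed cycles and compute their means (weight / length). Sample:
  cycle 0 → 0: weight = 6, length = 1, mean = 6/1 ≈ 6.000
  cycle 1 → 1: weight = 9, length = 1, mean = 9/1 ≈ 9.000
  cycle 2 → 2: weight = 9, length = 1, mean = 9/1 ≈ 9.000
  cycle 0 → 1 → 0: weight = 10, length = 2, mean = 10/2 ≈ 5.000
  cycle 0 → 2 → 0: weight = 15, length = 2, mean = 15/2 ≈ 7.500
  cycle 1 → 0 → 1: weight = 10, length = 2, mean = 10/2 ≈ 5.000
Minimum mean = 1.500, attained e.g. along the cycle 1 → 2 → 1 with weight 3 and length 2. So λ(A) = 3/2 = 3/2.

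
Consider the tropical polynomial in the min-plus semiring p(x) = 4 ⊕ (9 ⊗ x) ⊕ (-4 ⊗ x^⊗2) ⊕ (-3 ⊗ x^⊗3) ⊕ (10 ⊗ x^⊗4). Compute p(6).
p(6) = 4

A tropical monomial a ⊗ x^⊗i evaluates to a + i · x. Evaluating each term at x = 6:
  Term 0 contributes 4 + 0 · 6 = 4
  Term 1 contributes 9 + 1 · 6 = 15
  Term 2 contributes -4 + 2 · 6 = 8
  Term 3 contributes -3 + 3 · 6 = 15
  Term 4 contributes 10 + 4 · 6 = 34
p(6) = ⊕ of these = min[4, 15, 8, 15, 34] = 4.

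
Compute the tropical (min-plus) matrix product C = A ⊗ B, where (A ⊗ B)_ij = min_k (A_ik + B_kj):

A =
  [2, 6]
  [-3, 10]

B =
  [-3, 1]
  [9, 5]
A ⊗ B =
  [-1, 3]
  [-6, -2]

Apply the min-plus product entry-by-entry:
  C[0][0] = min over k of (A[0][0] + B[0][0] = 2 + -3 = -1, A[0][1] + B[1][0] = 6 + 9 = 15) = -1 (attained at k = 0)
  C[0][1] = min over k of (A[0][0] + B[0][1] = 2 + 1 = 3, A[0][1] + B[1][1] = 6 + 5 = 11) = 3 (attained at k = 0)
  C[1][0] = min over k of (A[1][0] + B[0][0] = -3 + -3 = -6, A[1][1] + B[1][0] = 10 + 9 = 19) = -6 (attained at k = 0)
  C[1][1] = min over k of (A[1][0] + B[0][1] = -3 + 1 = -2, A[1][1] + B[1][1] = 10 + 5 = 15) = -2 (attained at k = 0)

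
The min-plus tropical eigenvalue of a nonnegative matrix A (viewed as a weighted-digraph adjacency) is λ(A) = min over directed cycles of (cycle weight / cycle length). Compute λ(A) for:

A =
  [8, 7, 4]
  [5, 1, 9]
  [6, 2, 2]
λ(A) = 1

Enumerate directed cycles and compute their means (weight / length). Sample:
  cycle 0 → 0: weight = 8, length = 1, mean = 8/1 ≈ 8.000
  cycle 1 → 1: weight = 1, length = 1, mean = 1/1 ≈ 1.000
  cycle 2 → 2: weight = 2, length = 1, mean = 2/1 ≈ 2.000
  cycle 0 → 1 → 0: weight = 12, length = 2, mean = 12/2 ≈ 6.000
  cycle 0 → 2 → 0: weight = 10, length = 2, mean = 10/2 ≈ 5.000
  cycle 1 → 0 → 1: weight = 12, length = 2, mean = 12/2 ≈ 6.000
Minimum mean = 1.000, attained e.g. along the cycle 1 → 1 with weight 1 and length 1. So λ(A) = 1/1 = 1.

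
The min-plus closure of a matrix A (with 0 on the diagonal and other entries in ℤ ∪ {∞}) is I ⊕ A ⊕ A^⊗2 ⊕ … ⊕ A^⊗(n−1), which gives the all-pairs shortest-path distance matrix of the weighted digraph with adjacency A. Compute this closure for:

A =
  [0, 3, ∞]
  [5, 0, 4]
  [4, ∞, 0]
Closure =
  [0, 3, 7]
  [5, 0, 4]
  [4, 7, 0]

This is the Floyd-Warshall all-pairs shortest-path computation. For each intermediate vertex k = 0, 1, …, 2, update dist[i][j] ← min(dist[i][j], dist[i][k] + dist[k][j]). The final matrix gives, for each (i, j), the minimum total weight of any directed path from i to j (possibly empty when i = j).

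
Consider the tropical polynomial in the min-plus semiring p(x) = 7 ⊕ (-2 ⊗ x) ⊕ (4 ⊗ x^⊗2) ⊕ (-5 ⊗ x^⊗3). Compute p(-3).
p(-3) = -14

A tropical monomial a ⊗ x^⊗i evaluates to a + i · x. Evaluating each term at x = -3:
  Term 0 contributes 7 + 0 · -3 = 7
  Term 1 contributes -2 + 1 · -3 = -5
  Term 2 contributes 4 + 2 · -3 = -2
  Term 3 contributes -5 + 3 · -3 = -14
p(-3) = ⊕ of these = min[7, -5, -2, -14] = -14.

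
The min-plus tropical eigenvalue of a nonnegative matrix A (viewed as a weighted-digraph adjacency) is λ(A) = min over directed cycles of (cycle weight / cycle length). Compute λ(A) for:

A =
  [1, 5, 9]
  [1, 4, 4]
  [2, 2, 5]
λ(A) = 1

Enumerate directed cycles and compute their means (weight / length). Sample:
  cycle 0 → 0: weight = 1, length = 1, mean = 1/1 ≈ 1.000
  cycle 1 → 1: weight = 4, length = 1, mean = 4/1 ≈ 4.000
  cycle 2 → 2: weight = 5, length = 1, mean = 5/1 ≈ 5.000
  cycle 0 → 1 → 0: weight = 6, length = 2, mean = 6/2 ≈ 3.000
  cycle 0 → 2 → 0: weight = 11, length = 2, mean = 11/2 ≈ 5.500
  cycle 1 → 0 → 1: weight = 6, length = 2, mean = 6/2 ≈ 3.000
Minimum mean = 1.000, attained e.g. along the cycle 0 → 0 with weight 1 and length 1. So λ(A) = 1/1 = 1.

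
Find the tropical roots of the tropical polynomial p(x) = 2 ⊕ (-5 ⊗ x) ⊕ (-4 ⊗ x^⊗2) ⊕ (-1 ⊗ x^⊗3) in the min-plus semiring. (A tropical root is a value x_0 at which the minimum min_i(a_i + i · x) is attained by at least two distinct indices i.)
Roots: {-3, -1, 7}

Each tropical root is a break point of the lower envelope of the lines y = a_i + i · x (there are 4 lines, with slopes 0, 1, ..., 3). Only the lines that attain the minimum somewhere contribute to roots; other lines are dominated. Here the surviving (envelope) indices are i = 3, i = 2, i = 1, i = 0.
Intersections between consecutive envelope lines give the roots: for adjacent envelope indices i < j the intersection is x = (a_i − a_j) / (j − i). Reading off the sorted break points: {-3, -1, 7}.
Verification: at each break x_0, at least two indices attain the minimum of min_i(a_i + i · x_0).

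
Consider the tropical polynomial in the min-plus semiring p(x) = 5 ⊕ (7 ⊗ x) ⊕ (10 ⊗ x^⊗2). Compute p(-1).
p(-1) = 5

A tropical monomial a ⊗ x^⊗i evaluates to a + i · x. Evaluating each term at x = -1:
  Term 0 contributes 5 + 0 · -1 = 5
  Term 1 contributes 7 + 1 · -1 = 6
  Term 2 contributes 10 + 2 · -1 = 8
p(-1) = ⊕ of these = min[5, 6, 8] = 5.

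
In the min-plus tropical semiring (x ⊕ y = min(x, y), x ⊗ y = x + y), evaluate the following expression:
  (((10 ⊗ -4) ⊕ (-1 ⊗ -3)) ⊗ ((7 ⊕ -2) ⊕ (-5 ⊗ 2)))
(((10 ⊗ -4) ⊕ (-1 ⊗ -3)) ⊗ ((7 ⊕ -2) ⊕ (-5 ⊗ 2))) = -7

Expand innermost to outermost. Recall ⊕ takes the minimum of its arguments and ⊗ takes their sum. Working out the expression (((10 ⊗ -4) ⊕ (-1 ⊗ -3)) ⊗ ((7 ⊕ -2) ⊕ (-5 ⊗ 2))) gives -7.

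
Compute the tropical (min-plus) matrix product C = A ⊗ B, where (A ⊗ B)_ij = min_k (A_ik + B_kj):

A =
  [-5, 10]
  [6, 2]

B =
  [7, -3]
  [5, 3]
A ⊗ B =
  [2, -8]
  [7, 3]

Apply the min-plus product entry-by-entry:
  C[0][0] = min over k of (A[0][0] + B[0][0] = -5 + 7 = 2, A[0][1] + B[1][0] = 10 + 5 = 15) = 2 (attained at k = 0)
  C[0][1] = min over k of (A[0][0] + B[0][1] = -5 + -3 = -8, A[0][1] + B[1][1] = 10 + 3 = 13) = -8 (attained at k = 0)
  C[1][0] = min over k of (A[1][0] + B[0][0] = 6 + 7 = 13, A[1][1] + B[1][0] = 2 + 5 = 7) = 7 (attained at k = 1)
  C[1][1] = min over k of (A[1][0] + B[0][1] = 6 + -3 = 3, A[1][1] + B[1][1] = 2 + 3 = 5) = 3 (attained at k = 0)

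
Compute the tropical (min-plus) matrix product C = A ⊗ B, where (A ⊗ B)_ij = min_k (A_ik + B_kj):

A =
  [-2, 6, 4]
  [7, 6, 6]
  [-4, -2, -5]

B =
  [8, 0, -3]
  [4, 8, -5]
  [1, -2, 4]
A ⊗ B =
  [5, -2, -5]
  [7, 4, 1]
  [-4, -7, -7]

Apply the min-plus product entry-by-entry:
  C[0][0] = min over k of (A[0][0] + B[0][0] = -2 + 8 = 6, A[0][1] + B[1][0] = 6 + 4 = 10, A[0][2] + B[2][0] = 4 + 1 = 5) = 5 (attained at k = 2)
  C[0][1] = min over k of (A[0][0] + B[0][1] = -2 + 0 = -2, A[0][1] + B[1][1] = 6 + 8 = 14, A[0][2] + B[2][1] = 4 + -2 = 2) = -2 (attained at k = 0)
  C[0][2] = min over k of (A[0][0] + B[0][2] = -2 + -3 = -5, A[0][1] + B[1][2] = 6 + -5 = 1, A[0][2] + B[2][2] = 4 + 4 = 8) = -5 (attained at k = 0)
  C[1][0] = min over k of (A[1][0] + B[0][0] = 7 + 8 = 15, A[1][1] + B[1][0] = 6 + 4 = 10, A[1][2] + B[2][0] = 6 + 1 = 7) = 7 (attained at k = 2)
  C[1][1] = min over k of (A[1][0] + B[0][1] = 7 + 0 = 7, A[1][1] + B[1][1] = 6 + 8 = 14, A[1][2] + B[2][1] = 6 + -2 = 4) = 4 (attained at k = 2)
  C[1][2] = min over k of (A[1][0] + B[0][2] = 7 + -3 = 4, A[1][1] + B[1][2] = 6 + -5 = 1, A[1][2] + B[2][2] = 6 + 4 = 10) = 1 (attained at k = 1)
  C[2][0] = min over k of (A[2][0] + B[0][0] = -4 + 8 = 4, A[2][1] + B[1][0] = -2 + 4 = 2, A[2][2] + B[2][0] = -5 + 1 = -4) = -4 (attained at k = 2)
  C[2][1] = min over k of (A[2][0] + B[0][1] = -4 + 0 = -4, A[2][1] + B[1][1] = -2 + 8 = 6, A[2][2] + B[2][1] = -5 + -2 = -7) = -7 (attained at k = 2)
  C[2][2] = min over k of (A[2][0] + B[0][2] = -4 + -3 = -7, A[2][1] + B[1][2] = -2 + -5 = -7, A[2][2] + B[2][2] = -5 + 4 = -1) = -7 (attained at k = 0)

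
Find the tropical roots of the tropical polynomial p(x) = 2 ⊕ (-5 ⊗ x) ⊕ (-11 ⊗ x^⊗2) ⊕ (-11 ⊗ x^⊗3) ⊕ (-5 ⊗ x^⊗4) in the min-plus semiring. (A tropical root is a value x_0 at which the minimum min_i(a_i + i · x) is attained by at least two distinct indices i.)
Roots: {-6, 0, 6, 7}

Each tropical root is a break point of the lower envelope of the lines y = a_i + i · x (there are 5 lines, with slopes 0, 1, ..., 4). Only the lines that attain the minimum somewhere contribute to roots; other lines are dominated. Here the surviving (envelope) indices are i = 4, i = 3, i = 2, i = 1, i = 0.
Intersections between consecutive envelope lines give the roots: for adjacent envelope indices i < j the intersection is x = (a_i − a_j) / (j − i). Reading off the sorted break points: {-6, 0, 6, 7}.
Verification: at each break x_0, at least two indices attain the minimum of min_i(a_i + i · x_0).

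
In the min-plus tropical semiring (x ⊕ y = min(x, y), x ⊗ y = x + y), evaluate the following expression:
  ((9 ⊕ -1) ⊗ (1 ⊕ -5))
((9 ⊕ -1) ⊗ (1 ⊕ -5)) = -6

Expand innermost to outermost. Recall ⊕ takes the minimum of its arguments and ⊗ takes their sum. Working out the expression ((9 ⊕ -1) ⊗ (1 ⊕ -5)) gives -6.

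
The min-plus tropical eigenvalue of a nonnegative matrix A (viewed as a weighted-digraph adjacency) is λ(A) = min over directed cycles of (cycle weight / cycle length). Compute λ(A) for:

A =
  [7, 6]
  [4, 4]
λ(A) = 4

Enumerate directed cycles and compute their means (weight / length). Sample:
  cycle 0 → 0: weight = 7, length = 1, mean = 7/1 ≈ 7.000
  cycle 1 → 1: weight = 4, length = 1, mean = 4/1 ≈ 4.000
  cycle 0 → 1 → 0: weight = 10, length = 2, mean = 10/2 ≈ 5.000
  cycle 1 → 0 → 1: weight = 10, length = 2, mean = 10/2 ≈ 5.000
Minimum mean = 4.000, attained e.g. along the cycle 1 → 1 with weight 4 and length 1. So λ(A) = 4/1 = 4.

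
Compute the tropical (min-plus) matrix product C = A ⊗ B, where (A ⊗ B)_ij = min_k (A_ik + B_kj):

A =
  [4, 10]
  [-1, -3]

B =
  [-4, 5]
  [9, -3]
A ⊗ B =
  [0, 7]
  [-5, -6]

Apply the min-plus product entry-by-entry:
  C[0][0] = min over k of (A[0][0] + B[0][0] = 4 + -4 = 0, A[0][1] + B[1][0] = 10 + 9 = 19) = 0 (attained at k = 0)
  C[0][1] = min over k of (A[0][0] + B[0][1] = 4 + 5 = 9, A[0][1] + B[1][1] = 10 + -3 = 7) = 7 (attained at k = 1)
  C[1][0] = min over k of (A[1][0] + B[0][0] = -1 + -4 = -5, A[1][1] + B[1][0] = -3 + 9 = 6) = -5 (attained at k = 0)
  C[1][1] = min over k of (A[1][0] + B[0][1] = -1 + 5 = 4, A[1][1] + B[1][1] = -3 + -3 = -6) = -6 (attained at k = 1)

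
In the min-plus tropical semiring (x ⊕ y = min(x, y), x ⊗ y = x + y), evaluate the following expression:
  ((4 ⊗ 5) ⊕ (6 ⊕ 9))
((4 ⊗ 5) ⊕ (6 ⊕ 9)) = 6

Expand innermost to outermost. Recall ⊕ takes the minimum of its arguments and ⊗ takes their sum. Working out the expression ((4 ⊗ 5) ⊕ (6 ⊕ 9)) gives 6.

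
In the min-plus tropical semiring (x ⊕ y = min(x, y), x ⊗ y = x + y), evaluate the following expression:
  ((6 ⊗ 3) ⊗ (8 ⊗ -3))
((6 ⊗ 3) ⊗ (8 ⊗ -3)) = 14

Expand innermost to outermost. Recall ⊕ takes the minimum of its arguments and ⊗ takes their sum. Working out the expression ((6 ⊗ 3) ⊗ (8 ⊗ -3)) gives 14.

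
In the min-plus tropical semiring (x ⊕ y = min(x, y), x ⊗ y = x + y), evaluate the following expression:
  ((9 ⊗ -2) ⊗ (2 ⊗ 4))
((9 ⊗ -2) ⊗ (2 ⊗ 4)) = 13

Expand innermost to outermost. Recall ⊕ takes the minimum of its arguments and ⊗ takes their sum. Working out the expression ((9 ⊗ -2) ⊗ (2 ⊗ 4)) gives 13.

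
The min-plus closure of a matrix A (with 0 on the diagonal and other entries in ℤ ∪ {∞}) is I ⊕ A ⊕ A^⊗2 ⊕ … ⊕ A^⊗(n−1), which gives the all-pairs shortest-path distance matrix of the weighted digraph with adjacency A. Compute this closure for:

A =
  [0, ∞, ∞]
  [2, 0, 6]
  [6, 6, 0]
Closure =
  [0, ∞, ∞]
  [2, 0, 6]
  [6, 6, 0]

This is the Floyd-Warshall all-pairs shortest-path computation. For each intermediate vertex k = 0, 1, …, 2, update dist[i][j] ← min(dist[i][j], dist[i][k] + dist[k][j]). The final matrix gives, for each (i, j), the minimum total weight of any directed path from i to j (possibly empty when i = j).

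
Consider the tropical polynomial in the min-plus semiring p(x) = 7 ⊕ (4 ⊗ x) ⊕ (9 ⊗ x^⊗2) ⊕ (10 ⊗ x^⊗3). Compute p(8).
p(8) = 7

A tropical monomial a ⊗ x^⊗i evaluates to a + i · x. Evaluating each term at x = 8:
  Term 0 contributes 7 + 0 · 8 = 7
  Term 1 contributes 4 + 1 · 8 = 12
  Term 2 contributes 9 + 2 · 8 = 25
  Term 3 contributes 10 + 3 · 8 = 34
p(8) = ⊕ of these = min[7, 12, 25, 34] = 7.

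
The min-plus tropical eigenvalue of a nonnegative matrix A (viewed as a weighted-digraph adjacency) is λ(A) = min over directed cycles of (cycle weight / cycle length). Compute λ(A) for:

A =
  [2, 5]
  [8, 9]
λ(A) = 2

Enumerate directed cycles and compute their means (weight / length). Sample:
  cycle 0 → 0: weight = 2, length = 1, mean = 2/1 ≈ 2.000
  cycle 1 → 1: weight = 9, length = 1, mean = 9/1 ≈ 9.000
  cycle 0 → 1 → 0: weight = 13, length = 2, mean = 13/2 ≈ 6.500
  cycle 1 → 0 → 1: weight = 13, length = 2, mean = 13/2 ≈ 6.500
Minimum mean = 2.000, attained e.g. along the cycle 0 → 0 with weight 2 and length 1. So λ(A) = 2/1 = 2.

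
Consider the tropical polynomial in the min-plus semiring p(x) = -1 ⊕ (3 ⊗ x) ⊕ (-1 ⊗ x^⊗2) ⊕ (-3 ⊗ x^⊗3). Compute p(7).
p(7) = -1

A tropical monomial a ⊗ x^⊗i evaluates to a + i · x. Evaluating each term at x = 7:
  Term 0 contributes -1 + 0 · 7 = -1
  Term 1 contributes 3 + 1 · 7 = 10
  Term 2 contributes -1 + 2 · 7 = 13
  Term 3 contributes -3 + 3 · 7 = 18
p(7) = ⊕ of these = min[-1, 10, 13, 18] = -1.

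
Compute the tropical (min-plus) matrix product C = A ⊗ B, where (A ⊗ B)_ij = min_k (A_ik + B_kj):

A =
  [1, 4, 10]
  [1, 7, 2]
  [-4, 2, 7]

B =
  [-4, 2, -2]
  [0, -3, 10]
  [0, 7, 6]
A ⊗ B =
  [-3, 1, -1]
  [-3, 3, -1]
  [-8, -2, -6]

Apply the min-plus product entry-by-entry:
  C[0][0] = min over k of (A[0][0] + B[0][0] = 1 + -4 = -3, A[0][1] + B[1][0] = 4 + 0 = 4, A[0][2] + B[2][0] = 10 + 0 = 10) = -3 (attained at k = 0)
  C[0][1] = min over k of (A[0][0] + B[0][1] = 1 + 2 = 3, A[0][1] + B[1][1] = 4 + -3 = 1, A[0][2] + B[2][1] = 10 + 7 = 17) = 1 (attained at k = 1)
  C[0][2] = min over k of (A[0][0] + B[0][2] = 1 + -2 = -1, A[0][1] + B[1][2] = 4 + 10 = 14, A[0][2] + B[2][2] = 10 + 6 = 16) = -1 (attained at k = 0)
  C[1][0] = min over k of (A[1][0] + B[0][0] = 1 + -4 = -3, A[1][1] + B[1][0] = 7 + 0 = 7, A[1][2] + B[2][0] = 2 + 0 = 2) = -3 (attained at k = 0)
  C[1][1] = min over k of (A[1][0] + B[0][1] = 1 + 2 = 3, A[1][1] + B[1][1] = 7 + -3 = 4, A[1][2] + B[2][1] = 2 + 7 = 9) = 3 (attained at k = 0)
  C[1][2] = min over k of (A[1][0] + B[0][2] = 1 + -2 = -1, A[1][1] + B[1][2] = 7 + 10 = 17, A[1][2] + B[2][2] = 2 + 6 = 8) = -1 (attained at k = 0)
  C[2][0] = min over k of (A[2][0] + B[0][0] = -4 + -4 = -8, A[2][1] + B[1][0] = 2 + 0 = 2, A[2][2] + B[2][0] = 7 + 0 = 7) = -8 (attained at k = 0)
  C[2][1] = min over k of (A[2][0] + B[0][1] = -4 + 2 = -2, A[2][1] + B[1][1] = 2 + -3 = -1, A[2][2] + B[2][1] = 7 + 7 = 14) = -2 (attained at k = 0)
  C[2][2] = min over k of (A[2][0] + B[0][2] = -4 + -2 = -6, A[2][1] + B[1][2] = 2 + 10 = 12, A[2][2] + B[2][2] = 7 + 6 = 13) = -6 (attained at k = 0)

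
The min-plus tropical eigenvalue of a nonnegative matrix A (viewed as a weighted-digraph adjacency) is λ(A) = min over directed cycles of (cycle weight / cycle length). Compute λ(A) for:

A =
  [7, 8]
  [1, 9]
λ(A) = 9/2

Enumerate directed cycles and compute their means (weight / length). Sample:
  cycle 0 → 0: weight = 7, length = 1, mean = 7/1 ≈ 7.000
  cycle 1 → 1: weight = 9, length = 1, mean = 9/1 ≈ 9.000
  cycle 0 → 1 → 0: weight = 9, length = 2, mean = 9/2 ≈ 4.500
  cycle 1 → 0 → 1: weight = 9, length = 2, mean = 9/2 ≈ 4.500
Minimum mean = 4.500, attained e.g. along the cycle 0 → 1 → 0 with weight 9 and length 2. So λ(A) = 9/2 = 9/2.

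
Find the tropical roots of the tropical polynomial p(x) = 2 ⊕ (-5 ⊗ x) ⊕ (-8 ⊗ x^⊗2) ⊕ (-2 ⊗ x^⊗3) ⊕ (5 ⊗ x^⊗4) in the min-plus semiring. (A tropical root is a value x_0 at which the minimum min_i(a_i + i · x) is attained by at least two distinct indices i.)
Roots: {-7, -6, 3, 7}

Each tropical root is a break point of the lower envelope of the lines y = a_i + i · x (there are 5 lines, with slopes 0, 1, ..., 4). Only the lines that attain the minimum somewhere contribute to roots; other lines are dominated. Here the surviving (envelope) indices are i = 4, i = 3, i = 2, i = 1, i = 0.
Intersections between consecutive envelope lines give the roots: for adjacent envelope indices i < j the intersection is x = (a_i − a_j) / (j − i). Reading off the sorted break points: {-7, -6, 3, 7}.
Verification: at each break x_0, at least two indices attain the minimum of min_i(a_i + i · x_0).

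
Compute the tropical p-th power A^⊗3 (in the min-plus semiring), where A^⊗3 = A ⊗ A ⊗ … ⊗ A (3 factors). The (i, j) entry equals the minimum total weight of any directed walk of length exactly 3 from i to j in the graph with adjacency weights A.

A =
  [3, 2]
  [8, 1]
A^⊗3 =
  [9, 4]
  [10, 3]

Each entry (A^⊗3)_ij equals the minimum over all length-3 walks i = v_0 → v_1 → … → v_3 = j of Σ_t A[v_t][v_{t+1}]. For example, for (i, j) = (0, 1) we minimise over 4 possible intermediate vertex sequences; the minimum is 4, attained along the walk 0 → 1 → 1 → 1.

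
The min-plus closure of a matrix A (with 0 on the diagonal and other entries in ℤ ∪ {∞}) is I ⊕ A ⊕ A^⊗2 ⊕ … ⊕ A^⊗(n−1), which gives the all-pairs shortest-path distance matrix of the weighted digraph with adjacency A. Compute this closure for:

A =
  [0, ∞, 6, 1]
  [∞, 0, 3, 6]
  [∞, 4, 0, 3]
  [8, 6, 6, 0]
Closure =
  [0, 7, 6, 1]
  [14, 0, 3, 6]
  [11, 4, 0, 3]
  [8, 6, 6, 0]

This is the Floyd-Warshall all-pairs shortest-path computation. For each intermediate vertex k = 0, 1, …, 3, update dist[i][j] ← min(dist[i][j], dist[i][k] + dist[k][j]). The final matrix gives, for each (i, j), the minimum total weight of any directed path from i to j (possibly empty when i = j).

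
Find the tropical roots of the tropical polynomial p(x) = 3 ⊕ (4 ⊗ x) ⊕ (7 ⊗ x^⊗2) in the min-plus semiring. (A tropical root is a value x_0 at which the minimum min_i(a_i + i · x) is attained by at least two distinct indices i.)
Roots: {-3, -1}

Each tropical root is a break point of the lower envelope of the lines y = a_i + i · x (there are 3 lines, with slopes 0, 1, ..., 2). Only the lines that attain the minimum somewhere contribute to roots; other lines are dominated. Here the surviving (envelope) indices are i = 2, i = 1, i = 0.
Intersections between consecutive envelope lines give the roots: for adjacent envelope indices i < j the intersection is x = (a_i − a_j) / (j − i). Reading off the sorted break points: {-3, -1}.
Verification: at each break x_0, at least two indices attain the minimum of min_i(a_i + i · x_0).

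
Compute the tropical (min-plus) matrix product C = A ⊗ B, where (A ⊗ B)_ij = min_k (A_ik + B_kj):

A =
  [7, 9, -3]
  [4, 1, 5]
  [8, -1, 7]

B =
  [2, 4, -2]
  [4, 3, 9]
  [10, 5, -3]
A ⊗ B =
  [7, 2, -6]
  [5, 4, 2]
  [3, 2, 4]

Apply the min-plus product entry-by-entry:
  C[0][0] = min over k of (A[0][0] + B[0][0] = 7 + 2 = 9, A[0][1] + B[1][0] = 9 + 4 = 13, A[0][2] + B[2][0] = -3 + 10 = 7) = 7 (attained at k = 2)
  C[0][1] = min over k of (A[0][0] + B[0][1] = 7 + 4 = 11, A[0][1] + B[1][1] = 9 + 3 = 12, A[0][2] + B[2][1] = -3 + 5 = 2) = 2 (attained at k = 2)
  C[0][2] = min over k of (A[0][0] + B[0][2] = 7 + -2 = 5, A[0][1] + B[1][2] = 9 + 9 = 18, A[0][2] + B[2][2] = -3 + -3 = -6) = -6 (attained at k = 2)
  C[1][0] = min over k of (A[1][0] + B[0][0] = 4 + 2 = 6, A[1][1] + B[1][0] = 1 + 4 = 5, A[1][2] + B[2][0] = 5 + 10 = 15) = 5 (attained at k = 1)
  C[1][1] = min over k of (A[1][0] + B[0][1] = 4 + 4 = 8, A[1][1] + B[1][1] = 1 + 3 = 4, A[1][2] + B[2][1] = 5 + 5 = 10) = 4 (attained at k = 1)
  C[1][2] = min over k of (A[1][0] + B[0][2] = 4 + -2 = 2, A[1][1] + B[1][2] = 1 + 9 = 10, A[1][2] + B[2][2] = 5 + -3 = 2) = 2 (attained at k = 0)
  C[2][0] = min over k of (A[2][0] + B[0][0] = 8 + 2 = 10, A[2][1] + B[1][0] = -1 + 4 = 3, A[2][2] + B[2][0] = 7 + 10 = 17) = 3 (attained at k = 1)
  C[2][1] = min over k of (A[2][0] + B[0][1] = 8 + 4 = 12, A[2][1] + B[1][1] = -1 + 3 = 2, A[2][2] + B[2][1] = 7 + 5 = 12) = 2 (attained at k = 1)
  C[2][2] = min over k of (A[2][0] + B[0][2] = 8 + -2 = 6, A[2][1] + B[1][2] = -1 + 9 = 8, A[2][2] + B[2][2] = 7 + -3 = 4) = 4 (attained at k = 2)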